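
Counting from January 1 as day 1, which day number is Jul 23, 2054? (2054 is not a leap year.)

Days in months before Jul: 31 + 28 + 31 + 30 + 31 + 30 = 181.
Plus 23 days into Jul → day 204.

204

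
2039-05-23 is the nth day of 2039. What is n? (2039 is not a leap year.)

Days in months before May: 31 + 28 + 31 + 30 = 120.
Plus 23 days into May → day 143.

143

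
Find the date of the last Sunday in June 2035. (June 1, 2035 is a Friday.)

June 24, 2035

June 2035 begins on a Friday, so the first Sunday is June 3 (2 days later).
June 2035 has 30 days. Adding weeks: 3, 10, 17, 24 — the last one ≤ 30 is the 24th.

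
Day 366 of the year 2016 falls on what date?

January has 31 days (366 − 31 = 335 remain).
February has 29 days (335 − 29 = 306 remain).
March has 31 days (306 − 31 = 275 remain).
April has 30 days (275 − 30 = 245 remain).
May has 31 days (245 − 31 = 214 remain).
June has 30 days (214 − 30 = 184 remain).
July has 31 days (184 − 31 = 153 remain).
August has 31 days (153 − 31 = 122 remain).
September has 30 days (122 − 30 = 92 remain).
October has 31 days (92 − 31 = 61 remain).
November has 30 days (61 − 30 = 31 remain).
31 into December → December 31.

31 December 2016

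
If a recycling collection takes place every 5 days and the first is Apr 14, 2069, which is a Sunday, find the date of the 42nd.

Nov 5, 2069

The 42nd occurrence is 41 intervals after the first: 41 × 5 = 205 days after Apr 14, 2069.
Apr has 30 days — 16 days to the end of Apr leaves 189.
May has 31 days (158 left).
Jun has 30 days (128 left).
Jul has 31 days (97 left).
Aug has 31 days (66 left).
Sep has 30 days (36 left).
Oct has 31 days (5 left).
5 days into Nov → Nov 5, 2069.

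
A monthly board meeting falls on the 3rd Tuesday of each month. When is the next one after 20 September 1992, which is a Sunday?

September 1992 starts on a Tuesday; its first Tuesday is the 1st, so the 3rd Tuesday is the 15th — 15 September 1992.
That is not after 20 September 1992, so look at October 1992.
October 1992 starts on a Thursday; its first Tuesday is the 6th, so the 3rd Tuesday is the 20th — 20 October 1992.

20 October 1992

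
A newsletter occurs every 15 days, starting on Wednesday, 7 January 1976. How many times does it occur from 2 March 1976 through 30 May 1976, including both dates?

6

Occurrences land 15·i days after 7 January 1976 for i = 0, 1, 2, …
2 March 1976 is 55 days after the start; 55 ÷ 15 = 3 remainder 10; since the remainder is 10, round up to i = 4. First occurrence in the window: #5 on 7 March 1976 (4×15 = 60 days in).
30 May 1976 is 144 days after the start; 144 ÷ 15 = 9 remainder 9. Last occurrence in the window: #10 on 21 May 1976.
Occurrences #5 through #10: 6 in total.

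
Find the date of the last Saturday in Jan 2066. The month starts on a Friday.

Jan 2066 begins on a Friday, so the first Saturday is Jan 2 (1 day later).
Jan 2066 has 31 days. Adding weeks: 2, 9, 16, 23, 30 — the last one ≤ 31 is the 30th.

Jan 30, 2066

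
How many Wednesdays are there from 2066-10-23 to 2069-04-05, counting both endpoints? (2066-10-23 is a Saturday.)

2066-10-23 is a Saturday; the first Wednesday on or after it is 2066-10-27 (4 days later).
From 2066-10-27 to 2069-04-05: 65 + 365 + 366 + 95 = 891 days (rest of 2066, 2067, 2068, to 2069-04-05 in 2069).
891 ÷ 7 = 127 full weeks with remainder 2, so 127 more Wednesdays after the first → 128.

128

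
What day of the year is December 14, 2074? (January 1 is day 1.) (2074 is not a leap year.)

Days in months before December: 31 + 28 + 31 + 30 + 31 + 30 + 31 + 31 + 30 + 31 + 30 = 334.
Plus 14 days into December → day 348.

348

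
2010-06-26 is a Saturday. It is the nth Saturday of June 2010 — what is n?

Day 26 falls in week ⌈26/7⌉ of the month.
Days 1–7 hold the 1st Saturday, 8–14 the 2nd, 15–21 the 3rd, 22–28 the 4th, 29–31 the 5th.
26 is in the range for the 4th.

4th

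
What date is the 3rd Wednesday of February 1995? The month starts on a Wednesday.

February 15, 1995

February 1995 begins on a Wednesday, so the first Wednesday is February 1.
The 3rd Wednesday is 2 weeks later: 1 + 14 = 15.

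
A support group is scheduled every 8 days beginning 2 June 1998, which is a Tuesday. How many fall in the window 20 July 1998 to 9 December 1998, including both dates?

18

Occurrences land 8·i days after 2 June 1998 for i = 0, 1, 2, …
20 July 1998 is 48 days after the start; 48 ÷ 8 = 6 remainder 0. First occurrence in the window: #7 on 20 July 1998 (6×8 = 48 days in).
9 December 1998 is 190 days after the start; 190 ÷ 8 = 23 remainder 6. Last occurrence in the window: #24 on 3 December 1998.
Occurrences #7 through #24: 18 in total.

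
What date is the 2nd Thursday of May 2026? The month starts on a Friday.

May 14, 2026

May 2026 begins on a Friday, so the first Thursday is May 7 (6 days later).
The 2nd Thursday is 1 weeks later: 7 + 7 = 14.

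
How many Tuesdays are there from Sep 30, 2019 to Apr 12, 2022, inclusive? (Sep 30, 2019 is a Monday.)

133

Sep 30, 2019 is a Monday; the first Tuesday on or after it is Oct 1, 2019 (1 day later).
From Oct 1, 2019 to Apr 12, 2022: 91 + 366 + 365 + 102 = 924 days (rest of 2019, 2020, 2021, to Apr 12, 2022 in 2022).
924 ÷ 7 = 132 full weeks with remainder 0, so 132 more Tuesdays after the first → 133.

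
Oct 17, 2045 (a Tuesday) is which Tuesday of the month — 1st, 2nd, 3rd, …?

3rd

Day 17 falls in week ⌈17/7⌉ of the month.
Days 1–7 hold the 1st Tuesday, 8–14 the 2nd, 15–21 the 3rd, 22–28 the 4th, 29–31 the 5th.
17 is in the range for the 3rd.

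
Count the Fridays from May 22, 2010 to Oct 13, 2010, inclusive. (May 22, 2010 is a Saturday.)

May 22, 2010 is a Saturday; the first Friday on or after it is May 28, 2010 (6 days later).
From May 28, 2010 to Oct 13, 2010: 3 + 30 + 31 + 31 + 30 + 13 = 138 days (rest of May, Jun, Jul, Aug, Sep, Oct).
138 ÷ 7 = 19 full weeks with remainder 5, so 19 more Fridays after the first → 20.

20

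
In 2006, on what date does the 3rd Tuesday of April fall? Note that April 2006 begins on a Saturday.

April 2006 begins on a Saturday, so the first Tuesday is April 4 (3 days later).
The 3rd Tuesday is 2 weeks later: 4 + 14 = 18.

April 18, 2006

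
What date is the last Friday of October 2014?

October 2014 begins on a Wednesday, so the first Friday is October 3 (2 days later).
October 2014 has 31 days. Adding weeks: 3, 10, 17, 24, 31 — the last one ≤ 31 is the 31st.

2014-10-31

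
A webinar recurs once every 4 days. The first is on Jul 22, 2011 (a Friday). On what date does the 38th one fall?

The 38th occurrence is 37 intervals after the first: 37 × 4 = 148 days after Jul 22, 2011.
Jul has 31 days — 9 days to the end of Jul leaves 139.
Aug has 31 days (108 left).
Sep has 30 days (78 left).
Oct has 31 days (47 left).
Nov has 30 days (17 left).
17 days into Dec → Dec 17, 2011.

Dec 17, 2011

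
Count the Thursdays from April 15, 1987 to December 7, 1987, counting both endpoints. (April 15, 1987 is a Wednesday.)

April 15, 1987 is a Wednesday; the first Thursday on or after it is April 16, 1987 (1 day later).
From April 16, 1987 to December 7, 1987: 14 + 31 + 30 + 31 + 31 + 30 + 31 + 30 + 7 = 235 days (rest of April, May, June, July, August, September, October, November, December).
235 ÷ 7 = 33 full weeks with remainder 4, so 33 more Thursdays after the first → 34.

34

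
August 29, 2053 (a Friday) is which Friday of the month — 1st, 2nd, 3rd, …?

Day 29 falls in week ⌈29/7⌉ of the month.
Days 1–7 hold the 1st Friday, 8–14 the 2nd, 15–21 the 3rd, 22–28 the 4th, 29–31 the 5th.
29 is in the range for the 5th.

5th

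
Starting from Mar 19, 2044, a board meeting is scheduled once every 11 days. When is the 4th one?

Apr 21, 2044

The 4th occurrence is 3 intervals after the first: 3 × 11 = 33 days after Mar 19, 2044.
Mar has 31 days — 12 days to the end of Mar leaves 21.
21 days into Apr → Apr 21, 2044.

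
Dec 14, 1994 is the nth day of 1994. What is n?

Days in months before Dec: 31 + 28 + 31 + 30 + 31 + 30 + 31 + 31 + 30 + 31 + 30 = 334.
Plus 14 days into Dec → day 348.

348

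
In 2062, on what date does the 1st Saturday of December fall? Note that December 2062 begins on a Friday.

2062-12-02

December 2062 begins on a Friday, so the first Saturday is December 2 (1 day later).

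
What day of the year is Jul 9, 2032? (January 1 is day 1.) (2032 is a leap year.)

Days in months before Jul: 31 + 29 + 31 + 30 + 31 + 30 = 182.
Plus 9 days into Jul → day 191.

191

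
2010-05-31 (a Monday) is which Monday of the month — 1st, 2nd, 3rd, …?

Day 31 falls in week ⌈31/7⌉ of the month.
Days 1–7 hold the 1st Monday, 8–14 the 2nd, 15–21 the 3rd, 22–28 the 4th, 29–31 the 5th.
31 is in the range for the 5th.

5th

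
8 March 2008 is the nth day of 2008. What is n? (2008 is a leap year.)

68

Days in months before March: 31 + 29 = 60.
Plus 8 days into March → day 68.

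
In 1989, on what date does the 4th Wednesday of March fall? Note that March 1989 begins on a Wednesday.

March 1989 begins on a Wednesday, so the first Wednesday is March 1.
The 4th Wednesday is 3 weeks later: 1 + 21 = 22.

1989-03-22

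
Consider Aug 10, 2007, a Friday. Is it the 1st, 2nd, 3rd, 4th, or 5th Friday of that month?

2nd

Day 10 falls in week ⌈10/7⌉ of the month.
Days 1–7 hold the 1st Friday, 8–14 the 2nd, 15–21 the 3rd, 22–28 the 4th, 29–31 the 5th.
10 is in the range for the 2nd.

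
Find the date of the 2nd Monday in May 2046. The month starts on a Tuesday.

2046-05-14

May 2046 begins on a Tuesday, so the first Monday is May 7 (6 days later).
The 2nd Monday is 1 weeks later: 7 + 7 = 14.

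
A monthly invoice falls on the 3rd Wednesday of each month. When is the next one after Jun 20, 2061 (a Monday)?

Jul 20, 2061

Jun 2061 starts on a Wednesday; its first Wednesday is the 1st, so the 3rd Wednesday is the 15th — Jun 15, 2061.
That is not after Jun 20, 2061, so look at Jul 2061.
Jul 2061 starts on a Friday; its first Wednesday is the 6th, so the 3rd Wednesday is the 20th — Jul 20, 2061.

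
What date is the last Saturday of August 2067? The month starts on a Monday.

27 August 2067

August 2067 begins on a Monday, so the first Saturday is August 6 (5 days later).
August 2067 has 31 days. Adding weeks: 6, 13, 20, 27 — the last one ≤ 31 is the 27th.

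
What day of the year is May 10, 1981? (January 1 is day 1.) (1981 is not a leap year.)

130

Days in months before May: 31 + 28 + 31 + 30 = 120.
Plus 10 days into May → day 130.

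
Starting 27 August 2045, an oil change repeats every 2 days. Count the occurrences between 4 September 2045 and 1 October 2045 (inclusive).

Occurrences land 2·i days after 27 August 2045 for i = 0, 1, 2, …
4 September 2045 is 8 days after the start; 8 ÷ 2 = 4 remainder 0. First occurrence in the window: #5 on 4 September 2045 (4×2 = 8 days in).
1 October 2045 is 35 days after the start; 35 ÷ 2 = 17 remainder 1. Last occurrence in the window: #18 on 30 September 2045.
Occurrences #5 through #18: 14 in total.

14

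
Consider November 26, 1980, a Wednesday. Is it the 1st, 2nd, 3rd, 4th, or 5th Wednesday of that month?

Day 26 falls in week ⌈26/7⌉ of the month.
Days 1–7 hold the 1st Wednesday, 8–14 the 2nd, 15–21 the 3rd, 22–28 the 4th, 29–31 the 5th.
26 is in the range for the 4th.

4th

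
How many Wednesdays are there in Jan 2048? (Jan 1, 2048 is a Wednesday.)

5

Jan 1, 2048 is a Wednesday; the first Wednesday on or after it is Jan 1, 2048.
From Jan 1, 2048 to Jan 31, 2048 is 31 − 1 = 30 days.
30 ÷ 7 = 4 full weeks with remainder 2, so 4 more Wednesdays after the first → 5.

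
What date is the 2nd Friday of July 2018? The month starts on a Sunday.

July 2018 begins on a Sunday, so the first Friday is July 6 (5 days later).
The 2nd Friday is 1 weeks later: 6 + 7 = 13.

2018-07-13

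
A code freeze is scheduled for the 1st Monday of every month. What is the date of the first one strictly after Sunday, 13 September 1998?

5 October 1998

September 1998 starts on a Tuesday, so its 1st Monday is 7 September 1998 (6 days in).
That is not after 13 September 1998, so look at October 1998.
October 1998 starts on a Thursday, so its 1st Monday is 5 October 1998 (4 days in).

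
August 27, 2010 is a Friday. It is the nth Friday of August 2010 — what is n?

4th

Day 27 falls in week ⌈27/7⌉ of the month.
Days 1–7 hold the 1st Friday, 8–14 the 2nd, 15–21 the 3rd, 22–28 the 4th, 29–31 the 5th.
27 is in the range for the 4th.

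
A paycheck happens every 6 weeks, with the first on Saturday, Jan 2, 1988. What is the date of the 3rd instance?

Mar 26, 1988

The 3rd occurrence is 2 intervals after the first: 2 × 42 = 84 days after Jan 2, 1988.
Jan has 31 days — 29 days to the end of Jan leaves 55.
Feb has 29 days (26 left).
26 days into Mar → Mar 26, 1988.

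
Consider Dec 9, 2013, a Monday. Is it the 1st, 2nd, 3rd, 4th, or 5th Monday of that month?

2nd

Day 9 falls in week ⌈9/7⌉ of the month.
Days 1–7 hold the 1st Monday, 8–14 the 2nd, 15–21 the 3rd, 22–28 the 4th, 29–31 the 5th.
9 is in the range for the 2nd.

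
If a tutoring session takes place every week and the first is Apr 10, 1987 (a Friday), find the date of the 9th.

Jun 5, 1987

The 9th occurrence is 8 intervals after the first: 8 × 7 = 56 days after Apr 10, 1987.
Apr has 30 days — 20 days to the end of Apr leaves 36.
May has 31 days (5 left).
5 days into Jun → Jun 5, 1987.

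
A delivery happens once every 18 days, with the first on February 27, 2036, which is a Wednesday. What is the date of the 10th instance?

The 10th occurrence is 9 intervals after the first: 9 × 18 = 162 days after February 27, 2036.
February has 29 days — 2 days to the end of February leaves 160.
March has 31 days (129 left).
April has 30 days (99 left).
May has 31 days (68 left).
June has 30 days (38 left).
July has 31 days (7 left).
7 days into August → August 7, 2036.

August 7, 2036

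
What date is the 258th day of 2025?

January has 31 days (258 − 31 = 227 remain).
February has 28 days (227 − 28 = 199 remain).
March has 31 days (199 − 31 = 168 remain).
April has 30 days (168 − 30 = 138 remain).
May has 31 days (138 − 31 = 107 remain).
June has 30 days (107 − 30 = 77 remain).
July has 31 days (77 − 31 = 46 remain).
August has 31 days (46 − 31 = 15 remain).
15 into September → September 15.

15 September 2025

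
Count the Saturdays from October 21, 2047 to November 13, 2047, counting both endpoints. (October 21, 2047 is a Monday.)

3

October 21, 2047 is a Monday; the first Saturday on or after it is October 26, 2047 (5 days later).
From October 26, 2047 to November 13, 2047: 5 + 13 = 18 days (rest of October, November).
18 ÷ 7 = 2 full weeks with remainder 4, so 2 more Saturdays after the first → 3.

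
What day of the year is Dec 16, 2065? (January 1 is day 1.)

Days in months before Dec: 31 + 28 + 31 + 30 + 31 + 30 + 31 + 31 + 30 + 31 + 30 = 334.
Plus 16 days into Dec → day 350.

350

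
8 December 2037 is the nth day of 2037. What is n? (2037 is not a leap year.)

Days in months before December: 31 + 28 + 31 + 30 + 31 + 30 + 31 + 31 + 30 + 31 + 30 = 334.
Plus 8 days into December → day 342.

342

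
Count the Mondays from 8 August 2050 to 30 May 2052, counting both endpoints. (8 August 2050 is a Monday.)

95

8 August 2050 is a Monday; the first Monday on or after it is 8 August 2050.
From 8 August 2050 to 30 May 2052: 145 + 365 + 151 = 661 days (rest of 2050, 2051, to 30 May 2052 in 2052).
661 ÷ 7 = 94 full weeks with remainder 3, so 94 more Mondays after the first → 95.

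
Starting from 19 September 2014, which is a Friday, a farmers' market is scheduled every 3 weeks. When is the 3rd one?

The 3rd occurrence is 2 intervals after the first: 2 × 21 = 42 days after 19 September 2014.
September has 30 days — 11 days to the end of September leaves 31.
31 days into October → 31 October 2014.

31 October 2014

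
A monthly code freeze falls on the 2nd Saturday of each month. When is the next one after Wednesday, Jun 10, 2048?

Jun 2048 starts on a Monday; its first Saturday is the 6th, so the 2nd Saturday is the 13th — Jun 13, 2048.
Jun 13, 2048 is after Jun 10, 2048, so that is the next one.

Jun 13, 2048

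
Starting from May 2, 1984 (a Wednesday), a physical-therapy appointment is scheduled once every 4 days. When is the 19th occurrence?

July 13, 1984

The 19th occurrence is 18 intervals after the first: 18 × 4 = 72 days after May 2, 1984.
May has 31 days — 29 days to the end of May leaves 43.
June has 30 days (13 left).
13 days into July → July 13, 1984.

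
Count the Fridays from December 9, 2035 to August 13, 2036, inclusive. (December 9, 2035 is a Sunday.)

December 9, 2035 is a Sunday; the first Friday on or after it is December 14, 2035 (5 days later).
From December 14, 2035 to August 13, 2036: 17 + 31 + 29 + 31 + 30 + 31 + 30 + 31 + 13 = 243 days (rest of December, January, February, March, April, May, June, July, August).
243 ÷ 7 = 34 full weeks with remainder 5, so 34 more Fridays after the first → 35.

35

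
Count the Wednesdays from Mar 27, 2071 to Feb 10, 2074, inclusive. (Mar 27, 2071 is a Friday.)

150

Mar 27, 2071 is a Friday; the first Wednesday on or after it is Apr 1, 2071 (5 days later).
From Apr 1, 2071 to Feb 10, 2074: 274 + 366 + 365 + 41 = 1046 days (rest of 2071, 2072, 2073, to Feb 10, 2074 in 2074).
1046 ÷ 7 = 149 full weeks with remainder 3, so 149 more Wednesdays after the first → 150.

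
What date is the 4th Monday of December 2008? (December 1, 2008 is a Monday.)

December 22, 2008

December 2008 begins on a Monday, so the first Monday is December 1.
The 4th Monday is 3 weeks later: 1 + 21 = 22.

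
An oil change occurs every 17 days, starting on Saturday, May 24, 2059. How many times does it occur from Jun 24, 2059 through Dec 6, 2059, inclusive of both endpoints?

Occurrences land 17·i days after May 24, 2059 for i = 0, 1, 2, …
Jun 24, 2059 is 31 days after the start; 31 ÷ 17 = 1 remainder 14; since the remainder is 14, round up to i = 2. First occurrence in the window: #3 on Jun 27, 2059 (2×17 = 34 days in).
Dec 6, 2059 is 196 days after the start; 196 ÷ 17 = 11 remainder 9. Last occurrence in the window: #12 on Nov 27, 2059.
Occurrences #3 through #12: 10 in total.

10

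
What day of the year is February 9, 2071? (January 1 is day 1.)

40

Days in months before February: 31 = 31.
Plus 9 days into February → day 40.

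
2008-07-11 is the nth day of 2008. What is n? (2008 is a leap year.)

Days in months before July: 31 + 29 + 31 + 30 + 31 + 30 = 182.
Plus 11 days into July → day 193.

193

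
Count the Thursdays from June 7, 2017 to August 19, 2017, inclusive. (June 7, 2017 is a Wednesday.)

June 7, 2017 is a Wednesday; the first Thursday on or after it is June 8, 2017 (1 day later).
From June 8, 2017 to August 19, 2017: 22 + 31 + 19 = 72 days (rest of June, July, August).
72 ÷ 7 = 10 full weeks with remainder 2, so 10 more Thursdays after the first → 11.

11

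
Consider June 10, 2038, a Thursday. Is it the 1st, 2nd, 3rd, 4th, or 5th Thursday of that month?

Day 10 falls in week ⌈10/7⌉ of the month.
Days 1–7 hold the 1st Thursday, 8–14 the 2nd, 15–21 the 3rd, 22–28 the 4th, 29–31 the 5th.
10 is in the range for the 2nd.

2nd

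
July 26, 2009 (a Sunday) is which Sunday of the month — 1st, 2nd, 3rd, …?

4th

Day 26 falls in week ⌈26/7⌉ of the month.
Days 1–7 hold the 1st Sunday, 8–14 the 2nd, 15–21 the 3rd, 22–28 the 4th, 29–31 the 5th.
26 is in the range for the 4th.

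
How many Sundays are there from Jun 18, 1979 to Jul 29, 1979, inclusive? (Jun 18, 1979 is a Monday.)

Jun 18, 1979 is a Monday; the first Sunday on or after it is Jun 24, 1979 (6 days later).
From Jun 24, 1979 to Jul 29, 1979: 6 + 29 = 35 days (rest of Jun, Jul).
35 ÷ 7 = 5 full weeks with remainder 0, so 5 more Sundays after the first → 6.

6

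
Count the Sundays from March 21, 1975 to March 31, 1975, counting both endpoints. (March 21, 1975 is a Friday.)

March 21, 1975 is a Friday; the first Sunday on or after it is March 23, 1975 (2 days later).
From March 23, 1975 to March 31, 1975 is 31 − 23 = 8 days.
8 ÷ 7 = 1 full weeks with remainder 1, so 1 more Sundays after the first → 2.

2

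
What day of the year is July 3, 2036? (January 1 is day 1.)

Days in months before July: 31 + 29 + 31 + 30 + 31 + 30 = 182.
Plus 3 days into July → day 185.

185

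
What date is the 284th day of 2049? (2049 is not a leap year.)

January has 31 days (284 − 31 = 253 remain).
February has 28 days (253 − 28 = 225 remain).
March has 31 days (225 − 31 = 194 remain).
April has 30 days (194 − 30 = 164 remain).
May has 31 days (164 − 31 = 133 remain).
June has 30 days (133 − 30 = 103 remain).
July has 31 days (103 − 31 = 72 remain).
August has 31 days (72 − 31 = 41 remain).
September has 30 days (41 − 30 = 11 remain).
11 into October → October 11.

October 11, 2049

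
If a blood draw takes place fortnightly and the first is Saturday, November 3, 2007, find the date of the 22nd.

The 22nd occurrence is 21 intervals after the first: 21 × 14 = 294 days after November 3, 2007.
November has 30 days — 27 days to the end of November leaves 267.
December has 31 days (236 left).
January has 31 days (205 left).
February has 29 days (176 left).
March has 31 days (145 left).
April has 30 days (115 left).
May has 31 days (84 left).
June has 30 days (54 left).
July has 31 days (23 left).
23 days into August → August 23, 2008.

August 23, 2008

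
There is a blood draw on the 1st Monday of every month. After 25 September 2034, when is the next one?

September 2034 starts on a Friday, so its 1st Monday is 4 September 2034 (3 days in).
That is not after 25 September 2034, so look at October 2034.
October 2034 starts on a Sunday, so its 1st Monday is 2 October 2034 (1 day in).

2 October 2034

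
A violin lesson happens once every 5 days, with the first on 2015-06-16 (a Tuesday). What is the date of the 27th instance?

2015-10-24

The 27th occurrence is 26 intervals after the first: 26 × 5 = 130 days after 2015-06-16.
June has 30 days — 14 days to the end of June leaves 116.
July has 31 days (85 left).
August has 31 days (54 left).
September has 30 days (24 left).
24 days into October → 2015-10-24.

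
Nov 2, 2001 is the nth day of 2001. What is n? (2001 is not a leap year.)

Days in months before Nov: 31 + 28 + 31 + 30 + 31 + 30 + 31 + 31 + 30 + 31 = 304.
Plus 2 days into Nov → day 306.

306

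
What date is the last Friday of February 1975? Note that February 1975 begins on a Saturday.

February 28, 1975

February 1975 begins on a Saturday, so the first Friday is February 7 (6 days later).
February 1975 has 28 days. Adding weeks: 7, 14, 21, 28 — the last one ≤ 28 is the 28th.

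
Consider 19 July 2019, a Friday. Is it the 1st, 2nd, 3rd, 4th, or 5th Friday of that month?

3rd

Day 19 falls in week ⌈19/7⌉ of the month.
Days 1–7 hold the 1st Friday, 8–14 the 2nd, 15–21 the 3rd, 22–28 the 4th, 29–31 the 5th.
19 is in the range for the 3rd.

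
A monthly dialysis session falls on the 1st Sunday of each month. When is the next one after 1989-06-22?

June 1989 starts on a Thursday, so its 1st Sunday is 1989-06-04 (3 days in).
That is not after 1989-06-22, so look at July 1989.
July 1989 starts on a Saturday, so its 1st Sunday is 1989-07-02 (1 day in).

1989-07-02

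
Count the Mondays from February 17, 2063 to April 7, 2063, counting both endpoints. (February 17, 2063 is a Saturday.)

7

February 17, 2063 is a Saturday; the first Monday on or after it is February 19, 2063 (2 days later).
From February 19, 2063 to April 7, 2063: 9 + 31 + 7 = 47 days (rest of February, March, April).
47 ÷ 7 = 6 full weeks with remainder 5, so 6 more Mondays after the first → 7.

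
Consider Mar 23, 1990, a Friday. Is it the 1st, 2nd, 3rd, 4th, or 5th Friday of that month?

4th

Day 23 falls in week ⌈23/7⌉ of the month.
Days 1–7 hold the 1st Friday, 8–14 the 2nd, 15–21 the 3rd, 22–28 the 4th, 29–31 the 5th.
23 is in the range for the 4th.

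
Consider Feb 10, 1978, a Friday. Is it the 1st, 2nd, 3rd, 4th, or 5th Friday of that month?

Day 10 falls in week ⌈10/7⌉ of the month.
Days 1–7 hold the 1st Friday, 8–14 the 2nd, 15–21 the 3rd, 22–28 the 4th, 29–31 the 5th.
10 is in the range for the 2nd.

2nd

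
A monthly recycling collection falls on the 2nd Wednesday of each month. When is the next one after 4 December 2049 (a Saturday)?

December 2049 starts on a Wednesday; its first Wednesday is the 1st, so the 2nd Wednesday is the 8th — 8 December 2049.
8 December 2049 is after 4 December 2049, so that is the next one.

8 December 2049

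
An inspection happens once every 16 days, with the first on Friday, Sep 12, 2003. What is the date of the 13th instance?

The 13th occurrence is 12 intervals after the first: 12 × 16 = 192 days after Sep 12, 2003.
Sep has 30 days — 18 days to the end of Sep leaves 174.
Oct has 31 days (143 left).
Nov has 30 days (113 left).
Dec has 31 days (82 left).
Jan has 31 days (51 left).
Feb has 29 days (22 left).
22 days into Mar → Mar 22, 2004.

Mar 22, 2004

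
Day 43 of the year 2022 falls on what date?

2022-02-12

January has 31 days (43 − 31 = 12 remain).
12 into February → February 12.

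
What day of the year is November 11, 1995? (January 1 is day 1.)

Days in months before November: 31 + 28 + 31 + 30 + 31 + 30 + 31 + 31 + 30 + 31 = 304.
Plus 11 days into November → day 315.

315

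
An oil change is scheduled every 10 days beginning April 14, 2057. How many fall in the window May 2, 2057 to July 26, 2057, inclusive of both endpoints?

9

Occurrences land 10·i days after April 14, 2057 for i = 0, 1, 2, …
May 2, 2057 is 18 days after the start; 18 ÷ 10 = 1 remainder 8; since the remainder is 8, round up to i = 2. First occurrence in the window: #3 on May 4, 2057 (2×10 = 20 days in).
July 26, 2057 is 103 days after the start; 103 ÷ 10 = 10 remainder 3. Last occurrence in the window: #11 on July 23, 2057.
Occurrences #3 through #11: 9 in total.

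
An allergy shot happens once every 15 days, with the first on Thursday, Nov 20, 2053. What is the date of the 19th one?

Aug 17, 2054

The 19th occurrence is 18 intervals after the first: 18 × 15 = 270 days after Nov 20, 2053.
Nov has 30 days — 10 days to the end of Nov leaves 260.
Dec has 31 days (229 left).
Jan has 31 days (198 left).
Feb has 28 days (170 left).
Mar has 31 days (139 left).
Apr has 30 days (109 left).
May has 31 days (78 left).
Jun has 30 days (48 left).
Jul has 31 days (17 left).
17 days into Aug → Aug 17, 2054.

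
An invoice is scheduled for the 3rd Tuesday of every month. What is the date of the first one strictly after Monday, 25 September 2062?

17 October 2062

September 2062 starts on a Friday; its first Tuesday is the 5th, so the 3rd Tuesday is the 19th — 19 September 2062.
That is not after 25 September 2062, so look at October 2062.
October 2062 starts on a Sunday; its first Tuesday is the 3rd, so the 3rd Tuesday is the 17th — 17 October 2062.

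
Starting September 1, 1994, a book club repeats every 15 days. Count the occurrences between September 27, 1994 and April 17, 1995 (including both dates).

14

Occurrences land 15·i days after September 1, 1994 for i = 0, 1, 2, …
September 27, 1994 is 26 days after the start; 26 ÷ 15 = 1 remainder 11; since the remainder is 11, round up to i = 2. First occurrence in the window: #3 on October 1, 1994 (2×15 = 30 days in).
April 17, 1995 is 228 days after the start; 228 ÷ 15 = 15 remainder 3. Last occurrence in the window: #16 on April 14, 1995.
Occurrences #3 through #16: 14 in total.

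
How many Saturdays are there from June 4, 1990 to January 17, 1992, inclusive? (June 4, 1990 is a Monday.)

84

June 4, 1990 is a Monday; the first Saturday on or after it is June 9, 1990 (5 days later).
From June 9, 1990 to January 17, 1992: 205 + 365 + 17 = 587 days (rest of 1990, 1991, to January 17, 1992 in 1992).
587 ÷ 7 = 83 full weeks with remainder 6, so 83 more Saturdays after the first → 84.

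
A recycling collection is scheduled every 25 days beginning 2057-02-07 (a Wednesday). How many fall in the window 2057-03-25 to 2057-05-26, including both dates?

Occurrences land 25·i days after 2057-02-07 for i = 0, 1, 2, …
2057-03-25 is 46 days after the start; 46 ÷ 25 = 1 remainder 21; since the remainder is 21, round up to i = 2. First occurrence in the window: #3 on 2057-03-29 (2×25 = 50 days in).
2057-05-26 is 108 days after the start; 108 ÷ 25 = 4 remainder 8. Last occurrence in the window: #5 on 2057-05-18.
Occurrences #3 through #5: 3 in total.

3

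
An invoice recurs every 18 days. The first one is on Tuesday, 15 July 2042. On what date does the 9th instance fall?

The 9th occurrence is 8 intervals after the first: 8 × 18 = 144 days after 15 July 2042.
July has 31 days — 16 days to the end of July leaves 128.
August has 31 days (97 left).
September has 30 days (67 left).
October has 31 days (36 left).
November has 30 days (6 left).
6 days into December → 6 December 2042.

6 December 2042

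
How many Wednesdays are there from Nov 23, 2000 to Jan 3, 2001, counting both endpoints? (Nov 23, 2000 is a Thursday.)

Nov 23, 2000 is a Thursday; the first Wednesday on or after it is Nov 29, 2000 (6 days later).
From Nov 29, 2000 to Jan 3, 2001: 1 + 31 + 3 = 35 days (rest of Nov, Dec, Jan).
35 ÷ 7 = 5 full weeks with remainder 0, so 5 more Wednesdays after the first → 6.

6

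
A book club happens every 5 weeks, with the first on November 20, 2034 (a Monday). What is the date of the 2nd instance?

The 2nd occurrence is 1 interval after the first: 1 × 35 = 35 days after November 20, 2034.
November has 30 days — 10 days to the end of November leaves 25.
25 days into December → December 25, 2034.

December 25, 2034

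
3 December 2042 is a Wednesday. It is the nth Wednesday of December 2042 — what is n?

Day 3 falls in week ⌈3/7⌉ of the month.
Days 1–7 hold the 1st Wednesday, 8–14 the 2nd, 15–21 the 3rd, 22–28 the 4th, 29–31 the 5th.
3 is in the range for the 1st.

1st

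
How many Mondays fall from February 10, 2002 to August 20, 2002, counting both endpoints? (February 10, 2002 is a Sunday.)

28

February 10, 2002 is a Sunday; the first Monday on or after it is February 11, 2002 (1 day later).
From February 11, 2002 to August 20, 2002: 17 + 31 + 30 + 31 + 30 + 31 + 20 = 190 days (rest of February, March, April, May, June, July, August).
190 ÷ 7 = 27 full weeks with remainder 1, so 27 more Mondays after the first → 28.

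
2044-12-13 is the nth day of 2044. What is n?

348

Days in months before December: 31 + 29 + 31 + 30 + 31 + 30 + 31 + 31 + 30 + 31 + 30 = 335.
Plus 13 days into December → day 348.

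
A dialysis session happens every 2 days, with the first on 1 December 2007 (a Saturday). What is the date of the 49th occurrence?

6 March 2008

The 49th occurrence is 48 intervals after the first: 48 × 2 = 96 days after 1 December 2007.
December has 31 days — 30 days to the end of December leaves 66.
January has 31 days (35 left).
February has 29 days (6 left).
6 days into March → 6 March 2008.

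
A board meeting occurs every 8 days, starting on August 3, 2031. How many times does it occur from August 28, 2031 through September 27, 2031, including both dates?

3

Occurrences land 8·i days after August 3, 2031 for i = 0, 1, 2, …
August 28, 2031 is 25 days after the start; 25 ÷ 8 = 3 remainder 1; since the remainder is 1, round up to i = 4. First occurrence in the window: #5 on September 4, 2031 (4×8 = 32 days in).
September 27, 2031 is 55 days after the start; 55 ÷ 8 = 6 remainder 7. Last occurrence in the window: #7 on September 20, 2031.
Occurrences #5 through #7: 3 in total.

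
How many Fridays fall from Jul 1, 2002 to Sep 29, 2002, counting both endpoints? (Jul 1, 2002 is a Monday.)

13

Jul 1, 2002 is a Monday; the first Friday on or after it is Jul 5, 2002 (4 days later).
From Jul 5, 2002 to Sep 29, 2002: 26 + 31 + 29 = 86 days (rest of Jul, Aug, Sep).
86 ÷ 7 = 12 full weeks with remainder 2, so 12 more Fridays after the first → 13.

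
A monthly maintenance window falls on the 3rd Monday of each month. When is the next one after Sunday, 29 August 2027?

August 2027 starts on a Sunday; its first Monday is the 2nd, so the 3rd Monday is the 16th — 16 August 2027.
That is not after 29 August 2027, so look at September 2027.
September 2027 starts on a Wednesday; its first Monday is the 6th, so the 3rd Monday is the 20th — 20 September 2027.

20 September 2027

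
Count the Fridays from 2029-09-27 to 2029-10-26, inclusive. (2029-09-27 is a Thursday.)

5

2029-09-27 is a Thursday; the first Friday on or after it is 2029-09-28 (1 day later).
From 2029-09-28 to 2029-10-26: 2 + 26 = 28 days (rest of September, October).
28 ÷ 7 = 4 full weeks with remainder 0, so 4 more Fridays after the first → 5.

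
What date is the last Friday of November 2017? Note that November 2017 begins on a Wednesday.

2017-11-24

November 2017 begins on a Wednesday, so the first Friday is November 3 (2 days later).
November 2017 has 30 days. Adding weeks: 3, 10, 17, 24 — the last one ≤ 30 is the 24th.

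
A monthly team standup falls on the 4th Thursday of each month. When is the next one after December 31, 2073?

December 2073 starts on a Friday; its first Thursday is the 7th, so the 4th Thursday is the 28th — December 28, 2073.
That is not after December 31, 2073, so look at January 2074.
January 2074 starts on a Monday; its first Thursday is the 4th, so the 4th Thursday is the 25th — January 25, 2074.

January 25, 2074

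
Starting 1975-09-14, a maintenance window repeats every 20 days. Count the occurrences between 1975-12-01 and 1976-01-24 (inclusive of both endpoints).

Occurrences land 20·i days after 1975-09-14 for i = 0, 1, 2, …
1975-12-01 is 78 days after the start; 78 ÷ 20 = 3 remainder 18; since the remainder is 18, round up to i = 4. First occurrence in the window: #5 on 1975-12-03 (4×20 = 80 days in).
1976-01-24 is 132 days after the start; 132 ÷ 20 = 6 remainder 12. Last occurrence in the window: #7 on 1976-01-12.
Occurrences #5 through #7: 3 in total.

3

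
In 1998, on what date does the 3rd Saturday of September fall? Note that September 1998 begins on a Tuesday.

September 1998 begins on a Tuesday, so the first Saturday is September 5 (4 days later).
The 3rd Saturday is 2 weeks later: 5 + 14 = 19.

19 September 1998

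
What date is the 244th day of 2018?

Jan has 31 days (244 − 31 = 213 remain).
Feb has 28 days (213 − 28 = 185 remain).
Mar has 31 days (185 − 31 = 154 remain).
Apr has 30 days (154 − 30 = 124 remain).
May has 31 days (124 − 31 = 93 remain).
Jun has 30 days (93 − 30 = 63 remain).
Jul has 31 days (63 − 31 = 32 remain).
Aug has 31 days (32 − 31 = 1 remain).
1 into Sep → Sep 1.

Sep 1, 2018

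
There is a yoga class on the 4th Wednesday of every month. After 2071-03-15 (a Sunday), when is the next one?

March 2071 starts on a Sunday; its first Wednesday is the 4th, so the 4th Wednesday is the 25th — 2071-03-25.
2071-03-25 is after 2071-03-15, so that is the next one.

2071-03-25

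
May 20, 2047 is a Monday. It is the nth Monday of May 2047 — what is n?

Day 20 falls in week ⌈20/7⌉ of the month.
Days 1–7 hold the 1st Monday, 8–14 the 2nd, 15–21 the 3rd, 22–28 the 4th, 29–31 the 5th.
20 is in the range for the 3rd.

3rd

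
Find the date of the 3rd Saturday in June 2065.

The first Saturday of June 2065 is June 6.
The 3rd Saturday is 2 weeks later: 6 + 14 = 20.

2065-06-20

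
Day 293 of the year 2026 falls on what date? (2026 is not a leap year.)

October 20, 2026

January has 31 days (293 − 31 = 262 remain).
February has 28 days (262 − 28 = 234 remain).
March has 31 days (234 − 31 = 203 remain).
April has 30 days (203 − 30 = 173 remain).
May has 31 days (173 − 31 = 142 remain).
June has 30 days (142 − 30 = 112 remain).
July has 31 days (112 − 31 = 81 remain).
August has 31 days (81 − 31 = 50 remain).
September has 30 days (50 − 30 = 20 remain).
20 into October → October 20.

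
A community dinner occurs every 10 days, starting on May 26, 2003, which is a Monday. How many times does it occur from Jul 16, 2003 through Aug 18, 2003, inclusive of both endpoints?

3

Occurrences land 10·i days after May 26, 2003 for i = 0, 1, 2, …
Jul 16, 2003 is 51 days after the start; 51 ÷ 10 = 5 remainder 1; since the remainder is 1, round up to i = 6. First occurrence in the window: #7 on Jul 25, 2003 (6×10 = 60 days in).
Aug 18, 2003 is 84 days after the start; 84 ÷ 10 = 8 remainder 4. Last occurrence in the window: #9 on Aug 14, 2003.
Occurrences #7 through #9: 3 in total.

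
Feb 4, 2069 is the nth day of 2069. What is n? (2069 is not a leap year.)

Days in months before Feb: 31 = 31.
Plus 4 days into Feb → day 35.

35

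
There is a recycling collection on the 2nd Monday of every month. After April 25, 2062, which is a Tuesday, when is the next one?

April 2062 starts on a Saturday; its first Monday is the 3rd, so the 2nd Monday is the 10th — April 10, 2062.
That is not after April 25, 2062, so look at May 2062.
May 2062 starts on a Monday; its first Monday is the 1st, so the 2nd Monday is the 8th — May 8, 2062.

May 8, 2062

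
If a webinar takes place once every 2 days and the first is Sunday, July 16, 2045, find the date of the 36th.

September 24, 2045

The 36th occurrence is 35 intervals after the first: 35 × 2 = 70 days after July 16, 2045.
July has 31 days — 15 days to the end of July leaves 55.
August has 31 days (24 left).
24 days into September → September 24, 2045.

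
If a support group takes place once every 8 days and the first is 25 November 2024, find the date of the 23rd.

The 23rd occurrence is 22 intervals after the first: 22 × 8 = 176 days after 25 November 2024.
November has 30 days — 5 days to the end of November leaves 171.
December has 31 days (140 left).
January has 31 days (109 left).
February has 28 days (81 left).
March has 31 days (50 left).
April has 30 days (20 left).
20 days into May → 20 May 2025.

20 May 2025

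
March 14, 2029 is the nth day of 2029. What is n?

Days in months before March: 31 + 28 = 59.
Plus 14 days into March → day 73.

73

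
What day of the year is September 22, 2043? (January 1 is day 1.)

265

Days in months before September: 31 + 28 + 31 + 30 + 31 + 30 + 31 + 31 = 243.
Plus 22 days into September → day 265.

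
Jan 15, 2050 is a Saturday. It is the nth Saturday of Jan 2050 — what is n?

Day 15 falls in week ⌈15/7⌉ of the month.
Days 1–7 hold the 1st Saturday, 8–14 the 2nd, 15–21 the 3rd, 22–28 the 4th, 29–31 the 5th.
15 is in the range for the 3rd.

3rd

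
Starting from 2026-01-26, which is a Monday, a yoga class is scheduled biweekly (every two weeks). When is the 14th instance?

The 14th occurrence is 13 intervals after the first: 13 × 14 = 182 days after 2026-01-26.
January has 31 days — 5 days to the end of January leaves 177.
February has 28 days (149 left).
March has 31 days (118 left).
April has 30 days (88 left).
May has 31 days (57 left).
June has 30 days (27 left).
27 days into July → 2026-07-27.

2026-07-27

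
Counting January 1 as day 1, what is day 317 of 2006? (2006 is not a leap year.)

November 13, 2006

January has 31 days (317 − 31 = 286 remain).
February has 28 days (286 − 28 = 258 remain).
March has 31 days (258 − 31 = 227 remain).
April has 30 days (227 − 30 = 197 remain).
May has 31 days (197 − 31 = 166 remain).
June has 30 days (166 − 30 = 136 remain).
July has 31 days (136 − 31 = 105 remain).
August has 31 days (105 − 31 = 74 remain).
September has 30 days (74 − 30 = 44 remain).
October has 31 days (44 − 31 = 13 remain).
13 into November → November 13.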